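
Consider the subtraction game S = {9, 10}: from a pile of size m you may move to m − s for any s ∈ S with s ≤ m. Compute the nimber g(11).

Grundy values for subtraction set {9, 10}:
k:     0  1  2  3  4  5  6  7  8  9 10 11
g(k):  0  0  0  0  0  0  0  0  0  1  1  1
So g(11) = 1.

1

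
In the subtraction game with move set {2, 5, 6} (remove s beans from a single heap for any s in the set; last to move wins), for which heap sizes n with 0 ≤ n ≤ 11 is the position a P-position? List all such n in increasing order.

Build the Grundy sequence with g(k) = mex{g(k−s) : s ∈ {2, 5, 6}, s ≤ k}:
k:     0  1  2  3  4  5  6  7  8  9 10 11
g(k):  0  0  1  1  0  2  1  3  0  2  1  0
The P-positions (g = 0) in 0..11 are 0, 1, 4, 8, 11.

0, 1, 4, 8, 11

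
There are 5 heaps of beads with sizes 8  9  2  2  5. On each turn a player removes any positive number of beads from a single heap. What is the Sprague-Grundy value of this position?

Compute the nim-sum pairwise:
8 ⊕ 9 = 1
1 ⊕ 2 = 3
3 ⊕ 2 = 1
1 ⊕ 5 = 4

4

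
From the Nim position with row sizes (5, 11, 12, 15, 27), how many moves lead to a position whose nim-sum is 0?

1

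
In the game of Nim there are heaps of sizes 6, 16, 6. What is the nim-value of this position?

Compute the nim-sum pairwise:
6 ^ 16 = 22
22 ^ 6 = 16

16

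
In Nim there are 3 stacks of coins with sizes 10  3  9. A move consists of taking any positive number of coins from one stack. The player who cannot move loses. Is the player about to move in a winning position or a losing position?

Losing position

Compute the nim-sum pairwise:
10 XOR 3 = 9
9 XOR 9 = 0
The nim-sum is 0, so this is a P-position: the player to move is in a losing position under optimal play.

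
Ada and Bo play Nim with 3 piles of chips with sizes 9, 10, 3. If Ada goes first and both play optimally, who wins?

Nim-sum: 9 ^ 10 ^ 3 = 0.
The nim-sum is 0, so this is a P-position: the player to move is in a losing position under optimal play; Ada is about to move from it and so loses — Bo wins.

Bo wins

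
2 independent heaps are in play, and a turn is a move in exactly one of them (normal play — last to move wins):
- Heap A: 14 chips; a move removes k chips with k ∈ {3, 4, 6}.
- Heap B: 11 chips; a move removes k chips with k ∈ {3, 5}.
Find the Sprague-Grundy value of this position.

0

Build the Grundy sequence for heap A with g(k) = mex{g(k−s) : s ∈ {3, 4, 6}, s ≤ k}:
g(0) = mex{} = 0
g(1) = mex{} = 0
g(2) = mex{} = 0
g(3) = mex{0} = 1
g(4) = mex{0} = 1
g(5) = mex{0} = 1
g(6) = mex{0,1} = 2
g(7) = mex{0,1} = 2
g(8) = mex{0,1} = 2
g(9) = mex{1,2} = 0
g(10) = mex{1,2} = 0
g(11) = mex{1,2} = 0
g(12) = mex{0,2} = 1
g(13) = mex{0,2} = 1
g(14) = mex{0,2} = 1
So g(14) = 1.
For heap B, compute g(0), g(1), … with moves {3, 5}:
g(0) = mex{} = 0
g(1) = mex{} = 0
g(2) = mex{} = 0
g(3) = mex{0} = 1
g(4) = mex{0} = 1
g(5) = mex{0} = 1
g(6) = mex{0,1} = 2
g(7) = mex{0,1} = 2
g(8) = mex{1} = 0
g(9) = mex{1,2} = 0
g(10) = mex{1,2} = 0
g(11) = mex{0,2} = 1
So g(11) = 1.
By the Sprague-Grundy theorem, the Grundy value of a sum of independent games is the XOR of the component values.
Combined value = 1 ⊕ 1 = 0.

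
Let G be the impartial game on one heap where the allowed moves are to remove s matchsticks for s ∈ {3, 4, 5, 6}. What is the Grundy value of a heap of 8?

2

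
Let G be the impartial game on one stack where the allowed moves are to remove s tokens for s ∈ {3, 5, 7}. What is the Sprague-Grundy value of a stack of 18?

2

Grundy values for subtraction set {3, 5, 7}:
k:     0  1  2  3  4  5  6  7  8  9 10 11 12 13 14 15 16 17 18
g(k):  0  0  0  1  1  1  2  2  2  3  0  0  0  1  1  1  2  2  2
So g(18) = 2.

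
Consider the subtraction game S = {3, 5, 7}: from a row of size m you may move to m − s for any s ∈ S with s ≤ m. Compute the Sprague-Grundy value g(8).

Build the Grundy sequence with g(k) = mex{g(k−s) : s ∈ {3, 5, 7}, s ≤ k}:
k:     0  1  2  3  4  5  6  7  8
g(k):  0  0  0  1  1  1  2  2  2
So g(8) = 2.

2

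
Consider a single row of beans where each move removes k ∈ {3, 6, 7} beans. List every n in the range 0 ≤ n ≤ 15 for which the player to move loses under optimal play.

0, 1, 2, 10, 11, 12

Build the Grundy sequence with g(k) = mex{g(k−s) : s ∈ {3, 6, 7}, s ≤ k}:
k:     0  1  2  3  4  5  6  7  8  9 10 11 12 13 14 15
g(k):  0  0  0  1  1  1  2  2  2  3  0  0  0  1  1  1
The P-positions (g = 0) in 0..15 are 0, 1, 2, 10, 11, 12.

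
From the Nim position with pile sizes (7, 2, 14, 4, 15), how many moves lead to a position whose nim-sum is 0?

Compute the nim-sum pairwise:
7 ⊕ 2 = 5
5 ⊕ 14 = 11
11 ⊕ 4 = 15
15 ⊕ 15 = 0
The nim-sum is already 0, so every move leaves a nonzero nim-sum — there are no winning moves.

0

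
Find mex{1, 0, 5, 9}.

2

The values 0, 1 are all present; 2 is the first non-negative integer missing from the set.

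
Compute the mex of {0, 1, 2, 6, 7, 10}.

3

The values 0, 1, 2 are all present; 3 is the first non-negative integer missing from the set.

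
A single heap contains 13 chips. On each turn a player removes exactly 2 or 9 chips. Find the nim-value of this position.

1

Build the Grundy sequence with g(k) = mex{g(k−s) : s ∈ {2, 9}, s ≤ k}:
g(0) = mex{} = 0
g(1) = mex{} = 0
g(2) = mex{0} = 1
g(3) = mex{0} = 1
g(4) = mex{1} = 0
g(5) = mex{1} = 0
g(6) = mex{0} = 1
g(7) = mex{0} = 1
g(8) = mex{1} = 0
g(9) = mex{0,1} = 2
g(10) = mex{0} = 1
g(11) = mex{1,2} = 0
g(12) = mex{1} = 0
g(13) = mex{0} = 1
So g(13) = 1.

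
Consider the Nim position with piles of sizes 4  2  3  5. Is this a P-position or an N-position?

P-position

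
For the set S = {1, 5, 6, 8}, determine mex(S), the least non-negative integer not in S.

0

0 is not in the set, so the mex is 0.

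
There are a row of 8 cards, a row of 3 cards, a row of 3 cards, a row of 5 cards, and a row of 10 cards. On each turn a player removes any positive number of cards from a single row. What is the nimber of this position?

Compute the nim-sum pairwise:
8 ^ 3 = 11
11 ^ 3 = 8
8 ^ 5 = 13
13 ^ 10 = 7

7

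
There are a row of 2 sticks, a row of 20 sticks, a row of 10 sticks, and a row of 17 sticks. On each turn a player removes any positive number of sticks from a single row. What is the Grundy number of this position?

13

Compute the nim-sum pairwise:
2 ⊕ 20 = 22
22 ⊕ 10 = 28
28 ⊕ 17 = 13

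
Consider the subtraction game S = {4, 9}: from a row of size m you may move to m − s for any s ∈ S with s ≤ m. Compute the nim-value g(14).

0

Compute g(0), g(1), … for moves {4, 9}:
g(0) = mex{} = 0
g(1) = mex{} = 0
g(2) = mex{} = 0
g(3) = mex{} = 0
g(4) = mex{0} = 1
g(5) = mex{0} = 1
g(6) = mex{0} = 1
g(7) = mex{0} = 1
g(8) = mex{1} = 0
g(9) = mex{0,1} = 2
g(10) = mex{0,1} = 2
g(11) = mex{0,1} = 2
g(12) = mex{0} = 1
g(13) = mex{1,2} = 0
g(14) = mex{1,2} = 0
So g(14) = 0.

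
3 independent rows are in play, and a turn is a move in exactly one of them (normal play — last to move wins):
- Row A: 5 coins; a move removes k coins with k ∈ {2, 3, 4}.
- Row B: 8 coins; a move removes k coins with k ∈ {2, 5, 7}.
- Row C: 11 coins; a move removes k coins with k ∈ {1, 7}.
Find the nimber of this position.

Grundy values for row A (subtraction set {2, 3, 4}):
k:     0  1  2  3  4  5
g(k):  0  0  1  1  2  2
So g(5) = 2.
Build the Grundy sequence for row B with g(k) = mex{g(k−s) : s ∈ {2, 5, 7}, s ≤ k}:
g(0) = mex{} = 0
g(1) = mex{} = 0
g(2) = mex{0} = 1
g(3) = mex{0} = 1
g(4) = mex{1} = 0
g(5) = mex{0,1} = 2
g(6) = mex{0} = 1
g(7) = mex{0,1,2} = 3
g(8) = mex{0,1} = 2
So g(8) = 2.
Grundy values for row C (subtraction set {1, 7}):
g(0) = mex{} = 0
g(1) = mex{0} = 1
g(2) = mex{1} = 0
g(3) = mex{0} = 1
g(4) = mex{1} = 0
g(5) = mex{0} = 1
g(6) = mex{1} = 0
g(7) = mex{0} = 1
g(8) = mex{1} = 0
g(9) = mex{0} = 1
g(10) = mex{1} = 0
g(11) = mex{0} = 1
So g(11) = 1.
The value of a disjunctive sum is the nim-sum of the parts.
Combined value = 2 ⊕ 2 ⊕ 1 = 1.

1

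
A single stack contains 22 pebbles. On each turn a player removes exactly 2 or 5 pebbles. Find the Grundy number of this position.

Grundy values for subtraction set {2, 5}:
k:     0  1  2  3  4  5  6  7  8  9 10 11 12 13 14 15 16 17 18 19 20 21 22
g(k):  0  0  1  1  0  2  1  0  0  1  1  0  2  1  0  0  1  1  0  2  1  0  0
So g(22) = 0.

0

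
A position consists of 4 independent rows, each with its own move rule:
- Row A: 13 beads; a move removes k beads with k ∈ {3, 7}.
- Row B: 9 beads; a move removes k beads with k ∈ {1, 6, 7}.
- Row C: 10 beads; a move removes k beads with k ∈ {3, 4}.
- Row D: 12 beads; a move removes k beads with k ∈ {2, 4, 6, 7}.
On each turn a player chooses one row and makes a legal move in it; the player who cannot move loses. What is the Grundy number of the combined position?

For row A, compute g(0), g(1), … with moves {3, 7}:
g(0) = mex{} = 0
g(1) = mex{} = 0
g(2) = mex{} = 0
g(3) = mex{0} = 1
g(4) = mex{0} = 1
g(5) = mex{0} = 1
g(6) = mex{1} = 0
g(7) = mex{0,1} = 2
g(8) = mex{0,1} = 2
g(9) = mex{0} = 1
g(10) = mex{1,2} = 0
g(11) = mex{1,2} = 0
g(12) = mex{1} = 0
g(13) = mex{0} = 1
So g(13) = 1.
Build the Grundy sequence for row B with g(k) = mex{g(k−s) : s ∈ {1, 6, 7}, s ≤ k}:
g(0) = mex{} = 0
g(1) = mex{0} = 1
g(2) = mex{1} = 0
g(3) = mex{0} = 1
g(4) = mex{1} = 0
g(5) = mex{0} = 1
g(6) = mex{0,1} = 2
g(7) = mex{0,1,2} = 3
g(8) = mex{0,1,3} = 2
g(9) = mex{0,1,2} = 3
So g(9) = 3.
Grundy values for row C (subtraction set {3, 4}):
k:     0  1  2  3  4  5  6  7  8  9 10
g(k):  0  0  0  1  1  1  2  0  0  0  1
So g(10) = 1.
Grundy values for row D (subtraction set {2, 4, 6, 7}):
g(0) = mex{} = 0
g(1) = mex{} = 0
g(2) = mex{0} = 1
g(3) = mex{0} = 1
g(4) = mex{0,1} = 2
g(5) = mex{0,1} = 2
g(6) = mex{0,1,2} = 3
g(7) = mex{0,1,2} = 3
g(8) = mex{0,1,2,3} = 4
g(9) = mex{1,2,3} = 0
g(10) = mex{1,2,3,4} = 0
g(11) = mex{0,2,3} = 1
g(12) = mex{0,2,3,4} = 1
So g(12) = 1.
The value of a disjunctive sum is the nim-sum of the parts.
Combined value = 1 XOR 3 XOR 1 XOR 1 = 2.

2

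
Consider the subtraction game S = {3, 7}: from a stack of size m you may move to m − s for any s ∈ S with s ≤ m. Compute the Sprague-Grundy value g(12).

0

Build the Grundy sequence with g(k) = mex{g(k−s) : s ∈ {3, 7}, s ≤ k}:
k:     0  1  2  3  4  5  6  7  8  9 10 11 12
g(k):  0  0  0  1  1  1  0  2  2  1  0  0  0
So g(12) = 0.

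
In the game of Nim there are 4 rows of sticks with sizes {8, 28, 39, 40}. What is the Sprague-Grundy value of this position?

Nim-sum: 8 XOR 28 XOR 39 XOR 40 = 27.

27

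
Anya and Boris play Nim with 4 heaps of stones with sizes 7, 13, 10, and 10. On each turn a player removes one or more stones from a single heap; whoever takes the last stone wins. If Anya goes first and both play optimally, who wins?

Anya wins

Bitwise XOR of the heap sizes:
  0111  (7)
  1101  (13)
  1010  (10)
  1010  (10)
  ----
  1010  (10)
The nim-sum is 10 ≠ 0, so this is an N-position: the player to move can win; Anya has a winning move.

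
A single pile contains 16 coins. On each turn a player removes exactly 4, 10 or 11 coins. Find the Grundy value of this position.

0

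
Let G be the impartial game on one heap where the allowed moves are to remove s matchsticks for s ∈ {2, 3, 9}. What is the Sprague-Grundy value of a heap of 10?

Build the Grundy sequence with g(k) = mex{g(k−s) : s ∈ {2, 3, 9}, s ≤ k}:
k:     0  1  2  3  4  5  6  7  8  9 10
g(k):  0  0  1  1  2  0  0  1  1  2  2
So g(10) = 2.

2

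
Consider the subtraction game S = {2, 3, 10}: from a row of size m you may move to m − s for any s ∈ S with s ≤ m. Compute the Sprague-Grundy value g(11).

3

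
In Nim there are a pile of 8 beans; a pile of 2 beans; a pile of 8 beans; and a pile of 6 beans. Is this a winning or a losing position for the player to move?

Nim-sum: 8 ^ 2 ^ 8 ^ 6 = 4.
The nim-sum is 4 ≠ 0, so this is an N-position: the player to move can win.

Winning position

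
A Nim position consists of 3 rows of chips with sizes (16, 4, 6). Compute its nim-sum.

Nim-sum: 16 ^ 4 ^ 6 = 18.

18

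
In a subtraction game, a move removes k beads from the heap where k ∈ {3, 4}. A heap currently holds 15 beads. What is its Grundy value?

Build the Grundy sequence with g(k) = mex{g(k−s) : s ∈ {3, 4}, s ≤ k}:
k:     0  1  2  3  4  5  6  7  8  9 10 11 12 13 14 15
g(k):  0  0  0  1  1  1  2  0  0  0  1  1  1  2  0  0
So g(15) = 0.

0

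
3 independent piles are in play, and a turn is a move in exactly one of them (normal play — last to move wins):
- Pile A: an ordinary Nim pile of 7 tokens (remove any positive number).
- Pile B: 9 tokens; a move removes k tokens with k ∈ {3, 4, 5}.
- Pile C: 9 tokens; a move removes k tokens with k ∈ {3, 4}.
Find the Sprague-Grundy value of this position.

Pile A is a plain Nim pile of size 7, so its Grundy value is 7.
For pile B, compute g(0), g(1), … with moves {3, 4, 5}:
g(0) = mex{} = 0
g(1) = mex{} = 0
g(2) = mex{} = 0
g(3) = mex{0} = 1
g(4) = mex{0} = 1
g(5) = mex{0} = 1
g(6) = mex{0,1} = 2
g(7) = mex{0,1} = 2
g(8) = mex{1} = 0
g(9) = mex{1,2} = 0
So g(9) = 0.
Build the Grundy sequence for pile C with g(k) = mex{g(k−s) : s ∈ {3, 4}, s ≤ k}:
g(0) = mex{} = 0
g(1) = mex{} = 0
g(2) = mex{} = 0
g(3) = mex{0} = 1
g(4) = mex{0} = 1
g(5) = mex{0} = 1
g(6) = mex{0,1} = 2
g(7) = mex{1} = 0
g(8) = mex{1} = 0
g(9) = mex{1,2} = 0
So g(9) = 0.
The value of a disjunctive sum is the nim-sum of the parts.
Combined value = 7 ⊕ 0 ⊕ 0 = 7.

7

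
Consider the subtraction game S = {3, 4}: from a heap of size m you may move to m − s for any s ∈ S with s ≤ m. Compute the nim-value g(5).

1

Grundy values for subtraction set {3, 4}:
k:     0  1  2  3  4  5
g(k):  0  0  0  1  1  1
So g(5) = 1.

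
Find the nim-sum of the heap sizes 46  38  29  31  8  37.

Bitwise XOR of the heap sizes:
  101110  (46)
  100110  (38)
  011101  (29)
  011111  (31)
  001000  (8)
  100101  (37)
  ------
  100111  (39)

39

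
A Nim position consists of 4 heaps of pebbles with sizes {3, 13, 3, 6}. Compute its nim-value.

11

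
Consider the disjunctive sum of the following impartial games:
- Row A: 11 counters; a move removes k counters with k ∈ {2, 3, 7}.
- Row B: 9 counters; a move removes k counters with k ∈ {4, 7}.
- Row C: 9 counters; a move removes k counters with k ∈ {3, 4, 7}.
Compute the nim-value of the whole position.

Build the Grundy sequence for row A with g(k) = mex{g(k−s) : s ∈ {2, 3, 7}, s ≤ k}:
g(0) = mex{} = 0
g(1) = mex{} = 0
g(2) = mex{0} = 1
g(3) = mex{0} = 1
g(4) = mex{0,1} = 2
g(5) = mex{1} = 0
g(6) = mex{1,2} = 0
g(7) = mex{0,2} = 1
g(8) = mex{0} = 1
g(9) = mex{0,1} = 2
g(10) = mex{1} = 0
g(11) = mex{1,2} = 0
So g(11) = 0.
Build the Grundy sequence for row B with g(k) = mex{g(k−s) : s ∈ {4, 7}, s ≤ k}:
g(0) = mex{} = 0
g(1) = mex{} = 0
g(2) = mex{} = 0
g(3) = mex{} = 0
g(4) = mex{0} = 1
g(5) = mex{0} = 1
g(6) = mex{0} = 1
g(7) = mex{0} = 1
g(8) = mex{0,1} = 2
g(9) = mex{0,1} = 2
So g(9) = 2.
For row C, compute g(0), g(1), … with moves {3, 4, 7}:
g(0) = mex{} = 0
g(1) = mex{} = 0
g(2) = mex{} = 0
g(3) = mex{0} = 1
g(4) = mex{0} = 1
g(5) = mex{0} = 1
g(6) = mex{0,1} = 2
g(7) = mex{0,1} = 2
g(8) = mex{0,1} = 2
g(9) = mex{0,1,2} = 3
So g(9) = 3.
The value of a disjunctive sum is the nim-sum of the parts.
Combined value = 0 XOR 2 XOR 3 = 1.

1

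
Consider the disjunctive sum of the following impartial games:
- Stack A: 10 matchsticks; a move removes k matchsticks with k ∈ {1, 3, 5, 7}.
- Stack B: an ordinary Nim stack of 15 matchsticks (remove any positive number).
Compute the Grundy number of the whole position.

15

For stack A, compute g(0), g(1), … with moves {1, 3, 5, 7}:
g(0) = mex{} = 0
g(1) = mex{0} = 1
g(2) = mex{1} = 0
g(3) = mex{0} = 1
g(4) = mex{1} = 0
g(5) = mex{0} = 1
g(6) = mex{1} = 0
g(7) = mex{0} = 1
g(8) = mex{1} = 0
g(9) = mex{0} = 1
g(10) = mex{1} = 0
So g(10) = 0.
Stack B is a plain Nim stack of size 15, so its Grundy value is 15.
The value of a disjunctive sum is the nim-sum of the parts.
Combined value = 0 XOR 15 = 15.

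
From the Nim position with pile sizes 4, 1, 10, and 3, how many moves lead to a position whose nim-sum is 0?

Compute the nim-sum pairwise:
4 ^ 1 = 5
5 ^ 10 = 15
15 ^ 3 = 12
The overall nim-sum is X = 12. A pile of size p has a winning move iff p XOR X < p (reduce it to p XOR X).
  4: 4 XOR 12 = 8 ≥ 4 — no move.
  1: 1 XOR 12 = 13 ≥ 1 — no move.
  10: 10 XOR 12 = 6 < 10 — winning move (to 6).
  3: 3 XOR 12 = 15 ≥ 3 — no move.
That gives 1 winning move.

1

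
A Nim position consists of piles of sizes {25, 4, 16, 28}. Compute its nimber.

17

Compute the nim-sum pairwise:
25 ^ 4 = 29
29 ^ 16 = 13
13 ^ 28 = 17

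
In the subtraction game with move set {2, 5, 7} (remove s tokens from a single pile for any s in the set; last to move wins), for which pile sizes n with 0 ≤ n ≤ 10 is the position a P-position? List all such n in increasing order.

0, 1, 4, 10

Build the Grundy sequence with g(k) = mex{g(k−s) : s ∈ {2, 5, 7}, s ≤ k}:
g(0) = mex{} = 0
g(1) = mex{} = 0
g(2) = mex{0} = 1
g(3) = mex{0} = 1
g(4) = mex{1} = 0
g(5) = mex{0,1} = 2
g(6) = mex{0} = 1
g(7) = mex{0,1,2} = 3
g(8) = mex{0,1} = 2
g(9) = mex{0,1,3} = 2
g(10) = mex{1,2} = 0
The P-positions (g = 0) in 0..10 are 0, 1, 4, 10.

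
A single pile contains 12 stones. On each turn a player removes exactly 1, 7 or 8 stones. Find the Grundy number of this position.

2

Grundy values for subtraction set {1, 7, 8}:
g(0) = mex{} = 0
g(1) = mex{0} = 1
g(2) = mex{1} = 0
g(3) = mex{0} = 1
g(4) = mex{1} = 0
g(5) = mex{0} = 1
g(6) = mex{1} = 0
g(7) = mex{0} = 1
g(8) = mex{0,1} = 2
g(9) = mex{0,1,2} = 3
g(10) = mex{0,1,3} = 2
g(11) = mex{0,1,2} = 3
g(12) = mex{0,1,3} = 2
So g(12) = 2.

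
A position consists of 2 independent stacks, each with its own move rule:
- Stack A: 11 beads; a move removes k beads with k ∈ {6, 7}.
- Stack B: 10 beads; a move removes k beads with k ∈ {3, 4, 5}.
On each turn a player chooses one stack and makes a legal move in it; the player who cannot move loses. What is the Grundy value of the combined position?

Build the Grundy sequence for stack A with g(k) = mex{g(k−s) : s ∈ {6, 7}, s ≤ k}:
g(0) = mex{} = 0
g(1) = mex{} = 0
g(2) = mex{} = 0
g(3) = mex{} = 0
g(4) = mex{} = 0
g(5) = mex{} = 0
g(6) = mex{0} = 1
g(7) = mex{0} = 1
g(8) = mex{0} = 1
g(9) = mex{0} = 1
g(10) = mex{0} = 1
g(11) = mex{0} = 1
So g(11) = 1.
Grundy values for stack B (subtraction set {3, 4, 5}):
k:     0  1  2  3  4  5  6  7  8  9 10
g(k):  0  0  0  1  1  1  2  2  0  0  0
So g(10) = 0.
By the Sprague-Grundy theorem, the Grundy value of a sum of independent games is the XOR of the component values.
Combined value = 1 ⊕ 0 = 1.

1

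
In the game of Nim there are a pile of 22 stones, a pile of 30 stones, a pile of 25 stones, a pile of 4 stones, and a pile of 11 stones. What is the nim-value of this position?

30

Write each in binary and XOR column by column:
  10110  (22)
  11110  (30)
  11001  (25)
  00100  (4)
  01011  (11)
  -----
  11110  (30)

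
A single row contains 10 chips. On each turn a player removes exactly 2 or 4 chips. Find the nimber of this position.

2

Build the Grundy sequence with g(k) = mex{g(k−s) : s ∈ {2, 4}, s ≤ k}:
g(0) = mex{} = 0
g(1) = mex{} = 0
g(2) = mex{0} = 1
g(3) = mex{0} = 1
g(4) = mex{0,1} = 2
g(5) = mex{0,1} = 2
g(6) = mex{1,2} = 0
g(7) = mex{1,2} = 0
g(8) = mex{0,2} = 1
g(9) = mex{0,2} = 1
g(10) = mex{0,1} = 2
So g(10) = 2.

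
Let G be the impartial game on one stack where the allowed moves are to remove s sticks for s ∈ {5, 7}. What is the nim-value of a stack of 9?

1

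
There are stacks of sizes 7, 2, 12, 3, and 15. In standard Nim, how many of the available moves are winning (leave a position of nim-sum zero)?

3

Nim-sum: 7 ^ 2 ^ 12 ^ 3 ^ 15 = 5.
The overall nim-sum is X = 5. A stack of size p has a winning move iff p XOR X < p (reduce it to p XOR X).
  7: 7 XOR 5 = 2 < 7 — winning move (to 2).
  2: 2 XOR 5 = 7 ≥ 2 — no move.
  12: 12 XOR 5 = 9 < 12 — winning move (to 9).
  3: 3 XOR 5 = 6 ≥ 3 — no move.
  15: 15 XOR 5 = 10 < 15 — winning move (to 10).
That gives 3 winning moves.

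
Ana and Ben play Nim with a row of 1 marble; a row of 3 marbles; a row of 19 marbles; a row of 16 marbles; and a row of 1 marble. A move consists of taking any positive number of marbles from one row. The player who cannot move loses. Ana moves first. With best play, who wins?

Compute the nim-sum pairwise:
1 ⊕ 3 = 2
2 ⊕ 19 = 17
17 ⊕ 16 = 1
1 ⊕ 1 = 0
The nim-sum is 0, so this is a P-position: the player to move is in a losing position under optimal play; Ana is about to move from it and so loses — Ben wins.

Ben wins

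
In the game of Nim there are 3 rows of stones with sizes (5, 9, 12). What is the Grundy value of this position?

Nim-sum: 5 ^ 9 ^ 12 = 0.

0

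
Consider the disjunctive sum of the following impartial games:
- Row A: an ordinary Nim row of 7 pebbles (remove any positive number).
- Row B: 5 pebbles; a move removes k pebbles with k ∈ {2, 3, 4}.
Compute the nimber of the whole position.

5

Row A is a plain Nim row of size 7, so its Grundy value is 7.
Build the Grundy sequence for row B with g(k) = mex{g(k−s) : s ∈ {2, 3, 4}, s ≤ k}:
k:     0  1  2  3  4  5
g(k):  0  0  1  1  2  2
So g(5) = 2.
By the Sprague-Grundy theorem, the Grundy value of a sum of independent games is the XOR of the component values.
Combined value = 7 ⊕ 2 = 5.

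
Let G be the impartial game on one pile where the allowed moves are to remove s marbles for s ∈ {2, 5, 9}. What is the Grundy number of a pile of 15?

0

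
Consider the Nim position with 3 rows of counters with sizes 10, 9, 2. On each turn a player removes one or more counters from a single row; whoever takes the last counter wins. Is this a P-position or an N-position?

N-position

Bitwise XOR of the heap sizes:
  1010  (10)
  1001  (9)
  0010  (2)
  ----
  0001  (1)
The nim-sum is 1 ≠ 0, so this is an N-position: the player to move can win.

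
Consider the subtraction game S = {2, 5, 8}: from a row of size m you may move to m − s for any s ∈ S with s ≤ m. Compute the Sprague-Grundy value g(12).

Build the Grundy sequence with g(k) = mex{g(k−s) : s ∈ {2, 5, 8}, s ≤ k}:
k:     0  1  2  3  4  5  6  7  8  9 10 11 12
g(k):  0  0  1  1  0  2  1  0  2  1  0  0  1
So g(12) = 1.

1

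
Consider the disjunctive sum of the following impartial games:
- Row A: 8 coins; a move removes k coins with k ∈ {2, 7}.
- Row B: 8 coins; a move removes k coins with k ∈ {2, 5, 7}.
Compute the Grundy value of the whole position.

0

Build the Grundy sequence for row A with g(k) = mex{g(k−s) : s ∈ {2, 7}, s ≤ k}:
g(0) = mex{} = 0
g(1) = mex{} = 0
g(2) = mex{0} = 1
g(3) = mex{0} = 1
g(4) = mex{1} = 0
g(5) = mex{1} = 0
g(6) = mex{0} = 1
g(7) = mex{0} = 1
g(8) = mex{0,1} = 2
So g(8) = 2.
Build the Grundy sequence for row B with g(k) = mex{g(k−s) : s ∈ {2, 5, 7}, s ≤ k}:
k:     0  1  2  3  4  5  6  7  8
g(k):  0  0  1  1  0  2  1  3  2
So g(8) = 2.
The value of a disjunctive sum is the nim-sum of the parts.
Combined value = 2 ⊕ 2 = 0.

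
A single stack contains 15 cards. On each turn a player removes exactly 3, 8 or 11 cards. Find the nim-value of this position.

3

Grundy values for subtraction set {3, 8, 11}:
k:     0  1  2  3  4  5  6  7  8  9 10 11 12 13 14 15
g(k):  0  0  0  1  1  1  0  0  2  1  1  3  2  2  2  3
So g(15) = 3.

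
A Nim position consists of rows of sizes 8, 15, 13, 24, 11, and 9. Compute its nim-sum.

16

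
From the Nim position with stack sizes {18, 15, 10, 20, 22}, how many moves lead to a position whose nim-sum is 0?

Nim-sum: 18 XOR 15 XOR 10 XOR 20 XOR 22 = 21.
The overall nim-sum is X = 21. A stack of size p has a winning move iff p XOR X < p (reduce it to p XOR X).
  18: 18 XOR 21 = 7 < 18 — winning move (to 7).
  15: 15 XOR 21 = 26 ≥ 15 — no move.
  10: 10 XOR 21 = 31 ≥ 10 — no move.
  20: 20 XOR 21 = 1 < 20 — winning move (to 1).
  22: 22 XOR 21 = 3 < 22 — winning move (to 3).
That gives 3 winning moves.

3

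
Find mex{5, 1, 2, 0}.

The values 0, 1, 2 are all present; 3 is the first non-negative integer missing from the set.

3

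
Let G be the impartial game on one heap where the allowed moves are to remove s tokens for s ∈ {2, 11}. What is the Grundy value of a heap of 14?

Build the Grundy sequence with g(k) = mex{g(k−s) : s ∈ {2, 11}, s ≤ k}:
g(0) = mex{} = 0
g(1) = mex{} = 0
g(2) = mex{0} = 1
g(3) = mex{0} = 1
g(4) = mex{1} = 0
g(5) = mex{1} = 0
g(6) = mex{0} = 1
g(7) = mex{0} = 1
g(8) = mex{1} = 0
g(9) = mex{1} = 0
g(10) = mex{0} = 1
g(11) = mex{0} = 1
g(12) = mex{0,1} = 2
g(13) = mex{1} = 0
g(14) = mex{1,2} = 0
So g(14) = 0.

0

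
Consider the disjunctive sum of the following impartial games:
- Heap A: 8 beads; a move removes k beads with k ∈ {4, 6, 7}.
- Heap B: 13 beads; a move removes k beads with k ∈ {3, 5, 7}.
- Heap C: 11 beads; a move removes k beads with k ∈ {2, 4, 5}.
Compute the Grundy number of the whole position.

1

Build the Grundy sequence for heap A with g(k) = mex{g(k−s) : s ∈ {4, 6, 7}, s ≤ k}:
k:     0  1  2  3  4  5  6  7  8
g(k):  0  0  0  0  1  1  1  1  2
So g(8) = 2.
Grundy values for heap B (subtraction set {3, 5, 7}):
k:     0  1  2  3  4  5  6  7  8  9 10 11 12 13
g(k):  0  0  0  1  1  1  2  2  2  3  0  0  0  1
So g(13) = 1.
Grundy values for heap C (subtraction set {2, 4, 5}):
g(0) = mex{} = 0
g(1) = mex{} = 0
g(2) = mex{0} = 1
g(3) = mex{0} = 1
g(4) = mex{0,1} = 2
g(5) = mex{0,1} = 2
g(6) = mex{0,1,2} = 3
g(7) = mex{1,2} = 0
g(8) = mex{1,2,3} = 0
g(9) = mex{0,2} = 1
g(10) = mex{0,2,3} = 1
g(11) = mex{0,1,3} = 2
So g(11) = 2.
The value of a disjunctive sum is the nim-sum of the parts.
Combined value = 2 ⊕ 1 ⊕ 2 = 1.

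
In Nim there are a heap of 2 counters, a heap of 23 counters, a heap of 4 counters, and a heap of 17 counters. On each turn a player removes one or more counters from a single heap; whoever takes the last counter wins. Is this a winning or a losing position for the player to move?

Losing position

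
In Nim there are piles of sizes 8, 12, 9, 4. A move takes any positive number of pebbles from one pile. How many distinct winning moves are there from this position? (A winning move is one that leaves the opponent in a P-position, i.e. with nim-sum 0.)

Write each in binary and XOR column by column:
  1000  (8)
  1100  (12)
  1001  (9)
  0100  (4)
  ----
  1001  (9)
The overall nim-sum is X = 9. A pile of size p has a winning move iff p XOR X < p (reduce it to p XOR X).
  8: 8 XOR 9 = 1 < 8 — winning move (to 1).
  12: 12 XOR 9 = 5 < 12 — winning move (to 5).
  9: 9 XOR 9 = 0 < 9 — winning move (to 0).
  4: 4 XOR 9 = 13 ≥ 4 — no move.
That gives 3 winning moves.

3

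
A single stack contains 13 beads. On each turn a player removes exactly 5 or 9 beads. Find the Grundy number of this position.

Grundy values for subtraction set {5, 9}:
k:     0  1  2  3  4  5  6  7  8  9 10 11 12 13
g(k):  0  0  0  0  0  1  1  1  1  1  2  2  2  2
So g(13) = 2.

2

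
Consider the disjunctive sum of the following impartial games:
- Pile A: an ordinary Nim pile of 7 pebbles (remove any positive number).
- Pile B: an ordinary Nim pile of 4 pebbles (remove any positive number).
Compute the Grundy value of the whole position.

3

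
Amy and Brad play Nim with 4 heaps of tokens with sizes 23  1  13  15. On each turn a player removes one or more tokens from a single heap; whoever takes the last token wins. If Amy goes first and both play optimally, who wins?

In binary:
  10111  (23)
  00001  (1)
  01101  (13)
  01111  (15)
  -----
  10100  (20)
The nim-sum is 20 ≠ 0, so this is an N-position: the player to move can win; Amy has a winning move.

Amy wins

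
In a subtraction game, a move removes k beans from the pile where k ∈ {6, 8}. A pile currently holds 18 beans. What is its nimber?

0

Compute g(0), g(1), … for moves {6, 8}:
k:     0  1  2  3  4  5  6  7  8  9 10 11 12 13 14 15 16 17 18
g(k):  0  0  0  0  0  0  1  1  1  1  1  1  2  2  0  0  0  0  0
So g(18) = 0.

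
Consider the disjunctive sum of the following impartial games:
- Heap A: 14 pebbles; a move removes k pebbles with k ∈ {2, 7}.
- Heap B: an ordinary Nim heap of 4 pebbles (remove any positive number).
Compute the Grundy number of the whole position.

4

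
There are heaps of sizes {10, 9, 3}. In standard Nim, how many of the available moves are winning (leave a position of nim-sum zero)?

0

Bitwise XOR of the heap sizes:
  1010  (10)
  1001  (9)
  0011  (3)
  ----
  0000  (0)
The nim-sum is already 0, so every move leaves a nonzero nim-sum — there are no winning moves.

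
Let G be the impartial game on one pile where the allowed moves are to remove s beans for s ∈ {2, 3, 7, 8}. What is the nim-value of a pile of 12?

Grundy values for subtraction set {2, 3, 7, 8}:
g(0) = mex{} = 0
g(1) = mex{} = 0
g(2) = mex{0} = 1
g(3) = mex{0} = 1
g(4) = mex{0,1} = 2
g(5) = mex{1} = 0
g(6) = mex{1,2} = 0
g(7) = mex{0,2} = 1
g(8) = mex{0} = 1
g(9) = mex{0,1} = 2
g(10) = mex{1} = 0
g(11) = mex{1,2} = 0
g(12) = mex{0,2} = 1
So g(12) = 1.

1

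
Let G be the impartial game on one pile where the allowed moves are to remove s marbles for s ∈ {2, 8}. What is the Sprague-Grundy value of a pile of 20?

0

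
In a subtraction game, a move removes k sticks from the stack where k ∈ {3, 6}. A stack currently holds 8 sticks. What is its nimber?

2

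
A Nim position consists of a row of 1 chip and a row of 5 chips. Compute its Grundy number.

Nim-sum: 1 ^ 5 = 4.

4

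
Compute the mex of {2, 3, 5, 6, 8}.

0

0 is not in the set, so the mex is 0.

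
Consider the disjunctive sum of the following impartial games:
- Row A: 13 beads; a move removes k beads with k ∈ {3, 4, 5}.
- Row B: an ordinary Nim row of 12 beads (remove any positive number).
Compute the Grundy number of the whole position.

Build the Grundy sequence for row A with g(k) = mex{g(k−s) : s ∈ {3, 4, 5}, s ≤ k}:
g(0) = mex{} = 0
g(1) = mex{} = 0
g(2) = mex{} = 0
g(3) = mex{0} = 1
g(4) = mex{0} = 1
g(5) = mex{0} = 1
g(6) = mex{0,1} = 2
g(7) = mex{0,1} = 2
g(8) = mex{1} = 0
g(9) = mex{1,2} = 0
g(10) = mex{1,2} = 0
g(11) = mex{0,2} = 1
g(12) = mex{0,2} = 1
g(13) = mex{0} = 1
So g(13) = 1.
Row B is a plain Nim row of size 12, so its Grundy value is 12.
The value of a disjunctive sum is the nim-sum of the parts.
Combined value = 1 XOR 12 = 13.

13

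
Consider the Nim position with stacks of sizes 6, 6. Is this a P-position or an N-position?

Compute the nim-sum pairwise:
6 ^ 6 = 0
The nim-sum is 0, so this is a P-position: the player to move is in a losing position under optimal play.

P-position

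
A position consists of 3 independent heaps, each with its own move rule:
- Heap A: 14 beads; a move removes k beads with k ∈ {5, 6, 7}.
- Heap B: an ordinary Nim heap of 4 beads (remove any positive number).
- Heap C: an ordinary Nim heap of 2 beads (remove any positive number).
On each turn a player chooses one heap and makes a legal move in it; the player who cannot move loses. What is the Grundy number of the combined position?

6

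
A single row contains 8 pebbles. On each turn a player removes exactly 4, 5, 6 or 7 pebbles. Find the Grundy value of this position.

2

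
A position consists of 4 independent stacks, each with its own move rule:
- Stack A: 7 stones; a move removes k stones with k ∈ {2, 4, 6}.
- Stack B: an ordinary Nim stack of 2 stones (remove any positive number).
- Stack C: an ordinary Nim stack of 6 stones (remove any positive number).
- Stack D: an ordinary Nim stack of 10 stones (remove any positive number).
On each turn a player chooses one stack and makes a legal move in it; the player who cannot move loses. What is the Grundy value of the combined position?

13

For stack A, compute g(0), g(1), … with moves {2, 4, 6}:
k:     0  1  2  3  4  5  6  7
g(k):  0  0  1  1  2  2  3  3
So g(7) = 3.
Stack B is a plain Nim stack of size 2, so its Grundy value is 2.
Stack C is a plain Nim stack of size 6, so its Grundy value is 6.
Stack D is a plain Nim stack of size 10, so its Grundy value is 10.
By the Sprague-Grundy theorem, the Grundy value of a sum of independent games is the XOR of the component values.
Combined value = 3 XOR 2 XOR 6 XOR 10 = 13.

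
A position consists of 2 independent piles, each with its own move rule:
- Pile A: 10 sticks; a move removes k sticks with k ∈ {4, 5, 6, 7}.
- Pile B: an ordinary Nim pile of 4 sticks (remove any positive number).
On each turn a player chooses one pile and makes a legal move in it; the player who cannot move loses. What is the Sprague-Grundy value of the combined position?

6

Build the Grundy sequence for pile A with g(k) = mex{g(k−s) : s ∈ {4, 5, 6, 7}, s ≤ k}:
k:     0  1  2  3  4  5  6  7  8  9 10
g(k):  0  0  0  0  1  1  1  1  2  2  2
So g(10) = 2.
Pile B is a plain Nim pile of size 4, so its Grundy value is 4.
The value of a disjunctive sum is the nim-sum of the parts.
Combined value = 2 XOR 4 = 6.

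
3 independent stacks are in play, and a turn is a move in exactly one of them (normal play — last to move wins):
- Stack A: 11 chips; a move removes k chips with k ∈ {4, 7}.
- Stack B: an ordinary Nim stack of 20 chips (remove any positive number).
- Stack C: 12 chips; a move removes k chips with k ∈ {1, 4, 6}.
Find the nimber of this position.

20

Build the Grundy sequence for stack A with g(k) = mex{g(k−s) : s ∈ {4, 7}, s ≤ k}:
g(0) = mex{} = 0
g(1) = mex{} = 0
g(2) = mex{} = 0
g(3) = mex{} = 0
g(4) = mex{0} = 1
g(5) = mex{0} = 1
g(6) = mex{0} = 1
g(7) = mex{0} = 1
g(8) = mex{0,1} = 2
g(9) = mex{0,1} = 2
g(10) = mex{0,1} = 2
g(11) = mex{1} = 0
So g(11) = 0.
Stack B is a plain Nim stack of size 20, so its Grundy value is 20.
For stack C, compute g(0), g(1), … with moves {1, 4, 6}:
k:     0  1  2  3  4  5  6  7  8  9 10 11 12
g(k):  0  1  0  1  2  0  1  0  1  2  0  1  0
So g(12) = 0.
By the Sprague-Grundy theorem, the Grundy value of a sum of independent games is the XOR of the component values.
Combined value = 0 XOR 20 XOR 0 = 20.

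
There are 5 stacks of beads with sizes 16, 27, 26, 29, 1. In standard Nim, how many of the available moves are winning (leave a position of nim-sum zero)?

3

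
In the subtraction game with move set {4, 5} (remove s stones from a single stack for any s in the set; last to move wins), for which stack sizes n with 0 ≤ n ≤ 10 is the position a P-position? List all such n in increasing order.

Grundy values for subtraction set {4, 5}:
k:     0  1  2  3  4  5  6  7  8  9 10
g(k):  0  0  0  0  1  1  1  1  2  0  0
The P-positions (g = 0) in 0..10 are 0, 1, 2, 3, 9, 10.

0, 1, 2, 3, 9, 10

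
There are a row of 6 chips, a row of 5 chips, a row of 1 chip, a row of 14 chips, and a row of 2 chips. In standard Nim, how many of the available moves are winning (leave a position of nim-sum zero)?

1

In binary:
  0110  (6)
  0101  (5)
  0001  (1)
  1110  (14)
  0010  (2)
  ----
  1110  (14)
The overall nim-sum is X = 14. A row of size p has a winning move iff p XOR X < p (reduce it to p XOR X).
  6: 6 XOR 14 = 8 ≥ 6 — no move.
  5: 5 XOR 14 = 11 ≥ 5 — no move.
  1: 1 XOR 14 = 15 ≥ 1 — no move.
  14: 14 XOR 14 = 0 < 14 — winning move (to 0).
  2: 2 XOR 14 = 12 ≥ 2 — no move.
That gives 1 winning move.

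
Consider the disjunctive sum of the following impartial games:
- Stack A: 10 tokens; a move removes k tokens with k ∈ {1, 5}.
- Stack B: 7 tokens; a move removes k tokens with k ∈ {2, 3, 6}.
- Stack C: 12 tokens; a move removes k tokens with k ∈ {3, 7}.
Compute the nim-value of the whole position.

1

For stack A, compute g(0), g(1), … with moves {1, 5}:
g(0) = mex{} = 0
g(1) = mex{0} = 1
g(2) = mex{1} = 0
g(3) = mex{0} = 1
g(4) = mex{1} = 0
g(5) = mex{0} = 1
g(6) = mex{1} = 0
g(7) = mex{0} = 1
g(8) = mex{1} = 0
g(9) = mex{0} = 1
g(10) = mex{1} = 0
So g(10) = 0.
Build the Grundy sequence for stack B with g(k) = mex{g(k−s) : s ∈ {2, 3, 6}, s ≤ k}:
k:     0  1  2  3  4  5  6  7
g(k):  0  0  1  1  2  0  3  1
So g(7) = 1.
For stack C, compute g(0), g(1), … with moves {3, 7}:
k:     0  1  2  3  4  5  6  7  8  9 10 11 12
g(k):  0  0  0  1  1  1  0  2  2  1  0  0  0
So g(12) = 0.
By the Sprague-Grundy theorem, the Grundy value of a sum of independent games is the XOR of the component values.
Combined value = 0 ⊕ 1 ⊕ 0 = 1.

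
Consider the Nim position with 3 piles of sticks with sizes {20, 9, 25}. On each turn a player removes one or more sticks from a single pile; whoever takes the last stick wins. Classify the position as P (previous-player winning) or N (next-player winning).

N-position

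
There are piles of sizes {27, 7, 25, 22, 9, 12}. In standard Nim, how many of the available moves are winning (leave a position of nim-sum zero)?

3

Bitwise XOR of the heap sizes:
  11011  (27)
  00111  (7)
  11001  (25)
  10110  (22)
  01001  (9)
  01100  (12)
  -----
  10110  (22)
The overall nim-sum is X = 22. A pile of size p has a winning move iff p XOR X < p (reduce it to p XOR X).
  27: 27 XOR 22 = 13 < 27 — winning move (to 13).
  7: 7 XOR 22 = 17 ≥ 7 — no move.
  25: 25 XOR 22 = 15 < 25 — winning move (to 15).
  22: 22 XOR 22 = 0 < 22 — winning move (to 0).
  9: 9 XOR 22 = 31 ≥ 9 — no move.
  12: 12 XOR 22 = 26 ≥ 12 — no move.
That gives 3 winning moves.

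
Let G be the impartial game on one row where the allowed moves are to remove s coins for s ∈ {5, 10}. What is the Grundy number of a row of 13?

Grundy values for subtraction set {5, 10}:
g(0) = mex{} = 0
g(1) = mex{} = 0
g(2) = mex{} = 0
g(3) = mex{} = 0
g(4) = mex{} = 0
g(5) = mex{0} = 1
g(6) = mex{0} = 1
g(7) = mex{0} = 1
g(8) = mex{0} = 1
g(9) = mex{0} = 1
g(10) = mex{0,1} = 2
g(11) = mex{0,1} = 2
g(12) = mex{0,1} = 2
g(13) = mex{0,1} = 2
So g(13) = 2.

2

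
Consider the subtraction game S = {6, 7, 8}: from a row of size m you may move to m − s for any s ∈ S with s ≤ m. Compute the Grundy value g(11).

1

Build the Grundy sequence with g(k) = mex{g(k−s) : s ∈ {6, 7, 8}, s ≤ k}:
g(0) = mex{} = 0
g(1) = mex{} = 0
g(2) = mex{} = 0
g(3) = mex{} = 0
g(4) = mex{} = 0
g(5) = mex{} = 0
g(6) = mex{0} = 1
g(7) = mex{0} = 1
g(8) = mex{0} = 1
g(9) = mex{0} = 1
g(10) = mex{0} = 1
g(11) = mex{0} = 1
So g(11) = 1.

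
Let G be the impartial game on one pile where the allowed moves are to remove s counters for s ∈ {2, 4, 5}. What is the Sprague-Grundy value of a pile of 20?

3

Build the Grundy sequence with g(k) = mex{g(k−s) : s ∈ {2, 4, 5}, s ≤ k}:
k:     0  1  2  3  4  5  6  7  8  9 10 11 12 13 14 15 16 17 18 19 20
g(k):  0  0  1  1  2  2  3  0  0  1  1  2  2  3  0  0  1  1  2  2  3
So g(20) = 3.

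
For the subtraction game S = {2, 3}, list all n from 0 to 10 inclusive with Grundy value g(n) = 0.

Grundy values for subtraction set {2, 3}:
k:     0  1  2  3  4  5  6  7  8  9 10
g(k):  0  0  1  1  2  0  0  1  1  2  0
The P-positions (g = 0) in 0..10 are 0, 1, 5, 6, 10.

0, 1, 5, 6, 10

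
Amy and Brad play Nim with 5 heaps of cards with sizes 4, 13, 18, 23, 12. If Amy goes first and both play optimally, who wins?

Brad wins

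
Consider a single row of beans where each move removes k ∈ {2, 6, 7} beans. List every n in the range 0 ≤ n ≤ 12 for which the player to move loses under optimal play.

0, 1, 4, 5, 9

Build the Grundy sequence with g(k) = mex{g(k−s) : s ∈ {2, 6, 7}, s ≤ k}:
g(0) = mex{} = 0
g(1) = mex{} = 0
g(2) = mex{0} = 1
g(3) = mex{0} = 1
g(4) = mex{1} = 0
g(5) = mex{1} = 0
g(6) = mex{0} = 1
g(7) = mex{0} = 1
g(8) = mex{0,1} = 2
g(9) = mex{1} = 0
g(10) = mex{0,1,2} = 3
g(11) = mex{0} = 1
g(12) = mex{0,1,3} = 2
The P-positions (g = 0) in 0..12 are 0, 1, 4, 5, 9.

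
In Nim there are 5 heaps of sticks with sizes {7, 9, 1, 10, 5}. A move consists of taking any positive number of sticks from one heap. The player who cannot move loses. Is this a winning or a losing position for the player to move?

Compute the nim-sum pairwise:
7 XOR 9 = 14
14 XOR 1 = 15
15 XOR 10 = 5
5 XOR 5 = 0
The nim-sum is 0, so this is a P-position: the player to move is in a losing position under optimal play.

Losing position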